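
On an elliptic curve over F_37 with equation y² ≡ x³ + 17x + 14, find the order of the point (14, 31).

9

2P: tangent at (14, 31): λ = (3·14² + 17)/(2·31) ≡ 13/25. 25⁻¹ ≡ 3 (mod 37), so λ ≡ 13·3 ≡ 2.
  x = λ² - 14 - 14 = 4 - 28 ≡ 13; y = λ·(14 - 13) - 31 ≡ 8. → (13, 8)
3P: (13, 8) + (14, 31). λ = (31 - 8)/(14 - 13) ≡ 23/1 mod 37. 1⁻¹ ≡ 1 (mod 37), so λ ≡ 23.
  x = λ² - 13 - 14 = 529 - 27 ≡ 21; y = λ·(13 - 21) - 8 ≡ 30. → (21, 30)
4P: (21, 30) + (14, 31). λ = (31 - 30)/(14 - 21) ≡ 1/30 mod 37. 30⁻¹ ≡ 21 (mod 37), so λ ≡ 21.
  x = λ² - 21 - 14 = 441 - 35 ≡ 36; y = λ·(21 - 36) - 30 ≡ 25. → (36, 25)
5P: (36, 25) + (14, 31). λ = (31 - 25)/(14 - 36) ≡ 6/15 mod 37. 15⁻¹ ≡ 5 (mod 37), so λ ≡ 30.
  x = λ² - 36 - 14 = 900 - 50 ≡ 36; y = λ·(36 - 36) - 25 ≡ 12. → (36, 12)
6P: (36, 12) + (14, 31). λ = (31 - 12)/(14 - 36) ≡ 19/15 mod 37. 15⁻¹ ≡ 5 (mod 37), so λ ≡ 21.
  x = λ² - 36 - 14 = 441 - 50 ≡ 21; y = λ·(36 - 21) - 12 ≡ 7. → (21, 7)
7P: (21, 7) + (14, 31). λ = (31 - 7)/(14 - 21) ≡ 24/30 mod 37. 30⁻¹ ≡ 21 (mod 37), so λ ≡ 23.
  x = λ² - 21 - 14 = 529 - 35 ≡ 13; y = λ·(21 - 13) - 7 ≡ 29. → (13, 29)
8P: (13, 29) + (14, 31). λ = (31 - 29)/(14 - 13) ≡ 2/1 mod 37. 1⁻¹ ≡ 1 (mod 37), so λ ≡ 2.
  x = λ² - 13 - 14 = 4 - 27 ≡ 14; y = λ·(13 - 14) - 29 ≡ 6. → (14, 6)
9P: (14, 6) + (14, 31): same x and y₁ ≡ -y₂, so the sum is 𝒪.
9P = 𝒪, so the order is 9.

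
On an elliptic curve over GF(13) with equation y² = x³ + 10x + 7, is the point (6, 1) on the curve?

y² = 1² ≡ 1; x³ + 10x + 7 = 283 ≡ 10 (mod 13). 1 ≠ 10.

no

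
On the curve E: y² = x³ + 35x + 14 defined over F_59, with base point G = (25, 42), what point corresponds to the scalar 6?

Double-and-add on 6 = (110)₂. Start with G = (25, 42) for the leading 1-bit.
double: tangent at (25, 42): λ = (3·25² + 35)/(2·42) ≡ 22/25. 25⁻¹ ≡ 26 (mod 59) since 25·26 = 650 ≡ 1, so λ ≡ 22·26 ≡ 41.
  x = λ² - 25 - 25 = 1681 - 50 ≡ 38; y = λ·(25 - 38) - 42 ≡ 15. → (38, 15)
add G: (38, 15) + (25, 42). λ = (42 - 15)/(25 - 38) ≡ 27/46 mod 59. 46⁻¹ ≡ 9 (mod 59) since 46·9 = 414 ≡ 1, so λ ≡ 7.
  x = λ² - 38 - 25 = 49 - 63 ≡ 45; y = λ·(38 - 45) - 15 ≡ 54. → (45, 54)
double: tangent at (45, 54): λ = (3·45² + 35)/(2·54) ≡ 33/49. 49⁻¹ ≡ 53 (mod 59), so λ ≡ 33·53 ≡ 38.
  x = λ² - 45 - 45 = 1444 - 90 ≡ 56; y = λ·(45 - 56) - 54 ≡ 0. → (56, 0)

(56, 0)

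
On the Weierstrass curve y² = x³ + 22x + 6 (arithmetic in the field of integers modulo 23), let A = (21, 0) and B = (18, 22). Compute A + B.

(21, 0) + (18, 22). λ = (22 - 0)/(18 - 21) ≡ 22/20 mod 23. 20⁻¹ ≡ 15 (mod 23) since 20·15 = 300 ≡ 1, so λ ≡ 8.
  x = λ² - 21 - 18 = 64 - 39 ≡ 2; y = λ·(21 - 2) - 0 ≡ 14. → (2, 14)

(2, 14)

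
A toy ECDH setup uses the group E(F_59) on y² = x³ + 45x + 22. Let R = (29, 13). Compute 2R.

(6, 53)

tangent at (29, 13): λ = (3·29² + 45)/(2·13) ≡ 31/26. 26⁻¹ ≡ 25 (mod 59), so λ ≡ 31·25 ≡ 8.
  x = λ² - 29 - 29 = 64 - 58 ≡ 6; y = λ·(29 - 6) - 13 ≡ 53. → (6, 53)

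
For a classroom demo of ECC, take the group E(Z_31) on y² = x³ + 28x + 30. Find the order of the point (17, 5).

3

2P: tangent at (17, 5): λ = (3·17² + 28)/(2·5) ≡ 27/10. 10⁻¹ ≡ 28 (mod 31), so λ ≡ 27·28 ≡ 12.
  x = λ² - 17 - 17 = 144 - 34 ≡ 17; y = λ·(17 - 17) - 5 ≡ 26. → (17, 26)
3P: (17, 26) + (17, 5): same x and y₁ ≡ -y₂, so the sum is ∞.
3P = ∞, so the order is 3.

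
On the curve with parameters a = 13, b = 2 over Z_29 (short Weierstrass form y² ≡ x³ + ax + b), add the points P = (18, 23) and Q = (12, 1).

(18, 23) + (12, 1). λ = (1 - 23)/(12 - 18) ≡ 7/23 mod 29. 23⁻¹ ≡ 24 (mod 29) since 23·24 = 552 ≡ 1, so λ ≡ 23.
  x = λ² - 18 - 12 = 529 - 30 ≡ 6; y = λ·(18 - 6) - 23 ≡ 21. → (6, 21)

(6, 21)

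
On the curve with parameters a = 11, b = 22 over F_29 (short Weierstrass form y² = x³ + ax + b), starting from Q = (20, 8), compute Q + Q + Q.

Repeated addition: build up to 3Q.
2Q: tangent at (20, 8): λ = (3·20² + 11)/(2·8) ≡ 22/16. 16⁻¹ ≡ 20 (mod 29), so λ ≡ 22·20 ≡ 5.
  x = λ² - 20 - 20 = 25 - 40 ≡ 14; y = λ·(20 - 14) - 8 ≡ 22. → (14, 22)
3Q: (14, 22) + (20, 8). λ = (8 - 22)/(20 - 14) ≡ 15/6 mod 29. 6⁻¹ ≡ 5 (mod 29), so λ ≡ 17.
  x = λ² - 14 - 20 = 289 - 34 ≡ 23; y = λ·(14 - 23) - 22 ≡ 28. → (23, 28)

(23, 28)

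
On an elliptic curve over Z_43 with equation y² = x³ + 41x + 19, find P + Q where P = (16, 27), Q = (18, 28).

(16, 27) + (18, 28). λ = (28 - 27)/(18 - 16) ≡ 1/2 mod 43. 2⁻¹ ≡ 22 (mod 43), so λ ≡ 22.
  x = λ² - 16 - 18 = 484 - 34 ≡ 20; y = λ·(16 - 20) - 27 ≡ 14. → (20, 14)

(20, 14)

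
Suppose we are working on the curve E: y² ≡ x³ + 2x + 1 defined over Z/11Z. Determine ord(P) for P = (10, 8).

2P: tangent at (10, 8): λ = (3·10² + 2)/(2·8) ≡ 5/5. 5⁻¹ ≡ 9 (mod 11) since 5·9 = 45 ≡ 1, so λ ≡ 5·9 ≡ 1.
  x = λ² - 10 - 10 = 1 - 20 ≡ 3; y = λ·(10 - 3) - 8 ≡ 10. → (3, 10)
3P: (3, 10) + (10, 8). λ = (8 - 10)/(10 - 3) ≡ 9/7 mod 11. 7⁻¹ ≡ 8 (mod 11), so λ ≡ 6.
  x = λ² - 3 - 10 = 36 - 13 ≡ 1; y = λ·(3 - 1) - 10 ≡ 2. → (1, 2)
4P: (1, 2) + (10, 8). λ = (8 - 2)/(10 - 1) ≡ 6/9 mod 11. 9⁻¹ ≡ 5 (mod 11), so λ ≡ 8.
  x = λ² - 1 - 10 = 64 - 11 ≡ 9; y = λ·(1 - 9) - 2 ≡ 0. → (9, 0)
5P: (9, 0) + (10, 8). λ = (8 - 0)/(10 - 9) ≡ 8/1 mod 11. 1⁻¹ ≡ 1 (mod 11), so λ ≡ 8.
  x = λ² - 9 - 10 = 64 - 19 ≡ 1; y = λ·(9 - 1) - 0 ≡ 9. → (1, 9)
6P: (1, 9) + (10, 8). λ = (8 - 9)/(10 - 1) ≡ 10/9 mod 11. 9⁻¹ ≡ 5 (mod 11), so λ ≡ 6.
  x = λ² - 1 - 10 = 36 - 11 ≡ 3; y = λ·(1 - 3) - 9 ≡ 1. → (3, 1)
7P: (3, 1) + (10, 8). λ = (8 - 1)/(10 - 3) ≡ 7/7 mod 11. 7⁻¹ ≡ 8 (mod 11), so λ ≡ 1.
  x = λ² - 3 - 10 = 1 - 13 ≡ 10; y = λ·(3 - 10) - 1 ≡ 3. → (10, 3)
8P: (10, 3) + (10, 8): same x and y₁ ≡ -y₂, so the sum is 𝒪.
8P = 𝒪, so the order is 8.

8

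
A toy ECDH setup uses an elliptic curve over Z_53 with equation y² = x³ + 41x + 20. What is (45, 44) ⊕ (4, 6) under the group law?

(42, 26)

(45, 44) + (4, 6). λ = (6 - 44)/(4 - 45) ≡ 15/12 mod 53. 12⁻¹ ≡ 31 (mod 53) since 12·31 = 372 ≡ 1, so λ ≡ 41.
  x = λ² - 45 - 4 = 1681 - 49 ≡ 42; y = λ·(45 - 42) - 44 ≡ 26. → (42, 26)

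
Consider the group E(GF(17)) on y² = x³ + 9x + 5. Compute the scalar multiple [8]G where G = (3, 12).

(14, 11)

Double-and-add on 8 = (1000)₂. Start with G = (3, 12) for the leading 1-bit.
double: tangent at (3, 12): λ = (3·3² + 9)/(2·12) ≡ 2/7. 7⁻¹ ≡ 5 (mod 17) since 7·5 = 35 ≡ 1, so λ ≡ 2·5 ≡ 10.
  x = λ² - 3 - 3 = 100 - 6 ≡ 9; y = λ·(3 - 9) - 12 ≡ 13. → (9, 13)
double: tangent at (9, 13): λ = (3·9² + 9)/(2·13) ≡ 14/9. 9⁻¹ ≡ 2 (mod 17), so λ ≡ 14·2 ≡ 11.
  x = λ² - 9 - 9 = 121 - 18 ≡ 1; y = λ·(9 - 1) - 13 ≡ 7. → (1, 7)
double: tangent at (1, 7): λ = (3·1² + 9)/(2·7) ≡ 12/14. 14⁻¹ ≡ 11 (mod 17), so λ ≡ 12·11 ≡ 13.
  x = λ² - 1 - 1 = 169 - 2 ≡ 14; y = λ·(1 - 14) - 7 ≡ 11. → (14, 11)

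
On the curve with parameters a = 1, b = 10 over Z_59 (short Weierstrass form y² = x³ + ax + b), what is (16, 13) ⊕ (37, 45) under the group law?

(51, 32)

(16, 13) + (37, 45). λ = (45 - 13)/(37 - 16) ≡ 32/21 mod 59. 21⁻¹ ≡ 45 (mod 59) since 21·45 = 945 ≡ 1, so λ ≡ 24.
  x = λ² - 16 - 37 = 576 - 53 ≡ 51; y = λ·(16 - 51) - 13 ≡ 32. → (51, 32)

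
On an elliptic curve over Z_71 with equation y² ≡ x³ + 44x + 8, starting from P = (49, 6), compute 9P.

Double-and-add on 9 = (1001)₂. Start with P = (49, 6) for the leading 1-bit.
double: tangent at (49, 6): λ = (3·49² + 44)/(2·6) ≡ 5/12. 12⁻¹ ≡ 6 (mod 71), so λ ≡ 5·6 ≡ 30.
  x = λ² - 49 - 49 = 900 - 98 ≡ 21; y = λ·(49 - 21) - 6 ≡ 53. → (21, 53)
double: tangent at (21, 53): λ = (3·21² + 44)/(2·53) ≡ 18/35. 35⁻¹ ≡ 69 (mod 71) since 35·69 = 2415 ≡ 1, so λ ≡ 18·69 ≡ 35.
  x = λ² - 21 - 21 = 1225 - 42 ≡ 47; y = λ·(21 - 47) - 53 ≡ 31. → (47, 31)
double: tangent at (47, 31): λ = (3·47² + 44)/(2·31) ≡ 68/62. 62⁻¹ ≡ 63 (mod 71), so λ ≡ 68·63 ≡ 24.
  x = λ² - 47 - 47 = 576 - 94 ≡ 56; y = λ·(47 - 56) - 31 ≡ 37. → (56, 37)
add P: (56, 37) + (49, 6). λ = (6 - 37)/(49 - 56) ≡ 40/64 mod 71. 64⁻¹ ≡ 10 (mod 71), so λ ≡ 45.
  x = λ² - 56 - 49 = 2025 - 105 ≡ 3; y = λ·(56 - 3) - 37 ≡ 5. → (3, 5)

(3, 5)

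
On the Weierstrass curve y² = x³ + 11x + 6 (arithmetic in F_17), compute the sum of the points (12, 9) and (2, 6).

(12, 9) + (2, 6). λ = (6 - 9)/(2 - 12) ≡ 14/7 mod 17. 7⁻¹ ≡ 5 (mod 17), so λ ≡ 2.
  x = λ² - 12 - 2 = 4 - 14 ≡ 7; y = λ·(12 - 7) - 9 ≡ 1. → (7, 1)

(7, 1)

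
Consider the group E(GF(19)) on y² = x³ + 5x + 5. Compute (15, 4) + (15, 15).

The two points share x = 15 and their y-coordinates satisfy 4 + 15 ≡ 0 (mod 19), so they are inverses. Their sum is 𝒪.

O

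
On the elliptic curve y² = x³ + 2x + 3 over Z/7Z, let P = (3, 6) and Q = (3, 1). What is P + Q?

O

The two points share x = 3 and their y-coordinates satisfy 6 + 1 ≡ 0 (mod 7), so they are inverses. Their sum is 𝒪.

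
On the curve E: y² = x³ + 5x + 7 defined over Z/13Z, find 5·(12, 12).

(9, 12)

Write P = (12, 12).
Double-and-add on 5 = (101)₂. Start with P = (12, 12) for the leading 1-bit.
double: tangent at (12, 12): λ = (3·12² + 5)/(2·12) ≡ 8/11. 11⁻¹ ≡ 6 (mod 13), so λ ≡ 8·6 ≡ 9.
  x = λ² - 12 - 12 = 81 - 24 ≡ 5; y = λ·(12 - 5) - 12 ≡ 12. → (5, 12)
double: tangent at (5, 12): λ = (3·5² + 5)/(2·12) ≡ 2/11. 11⁻¹ ≡ 6 (mod 13) since 11·6 = 66 ≡ 1, so λ ≡ 2·6 ≡ 12.
  x = λ² - 5 - 5 = 144 - 10 ≡ 4; y = λ·(5 - 4) - 12 ≡ 0. → (4, 0)
add P: (4, 0) + (12, 12). λ = (12 - 0)/(12 - 4) ≡ 12/8 mod 13. 8⁻¹ ≡ 5 (mod 13), so λ ≡ 8.
  x = λ² - 4 - 12 = 64 - 16 ≡ 9; y = λ·(4 - 9) - 0 ≡ 12. → (9, 12)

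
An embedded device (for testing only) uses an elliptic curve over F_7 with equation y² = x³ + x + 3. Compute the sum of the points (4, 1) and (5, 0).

(6, 1)

(4, 1) + (5, 0). λ = (0 - 1)/(5 - 4) ≡ 6/1 mod 7. 1⁻¹ ≡ 1 (mod 7) since 1·1 = 1 ≡ 1, so λ ≡ 6.
  x = λ² - 4 - 5 = 36 - 9 ≡ 6; y = λ·(4 - 6) - 1 ≡ 1. → (6, 1)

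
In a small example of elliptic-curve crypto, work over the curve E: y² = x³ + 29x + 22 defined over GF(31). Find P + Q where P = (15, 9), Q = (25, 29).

(26, 0)

(15, 9) + (25, 29). λ = (29 - 9)/(25 - 15) ≡ 20/10 mod 31. 10⁻¹ ≡ 28 (mod 31), so λ ≡ 2.
  x = λ² - 15 - 25 = 4 - 40 ≡ 26; y = λ·(15 - 26) - 9 ≡ 0. → (26, 0)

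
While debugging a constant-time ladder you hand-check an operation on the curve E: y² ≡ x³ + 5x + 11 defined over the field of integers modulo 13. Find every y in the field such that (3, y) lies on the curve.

x³ + 5x + 11 = 53 ≡ 1 (mod 13).
Square roots of 1 mod 13: 1 and 12 (since 1² = 1 ≡ 1).

1, 12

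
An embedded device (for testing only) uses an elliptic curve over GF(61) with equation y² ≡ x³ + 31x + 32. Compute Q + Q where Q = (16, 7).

(13, 3)

tangent at (16, 7): λ = (3·16² + 31)/(2·7) ≡ 6/14. 14⁻¹ ≡ 48 (mod 61) since 14·48 = 672 ≡ 1, so λ ≡ 6·48 ≡ 44.
  x = λ² - 16 - 16 = 1936 - 32 ≡ 13; y = λ·(16 - 13) - 7 ≡ 3. → (13, 3)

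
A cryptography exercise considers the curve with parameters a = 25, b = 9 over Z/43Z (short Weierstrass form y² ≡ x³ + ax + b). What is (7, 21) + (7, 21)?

tangent at (7, 21): λ = (3·7² + 25)/(2·21) ≡ 0/42. 42⁻¹ ≡ 42 (mod 43), so λ ≡ 0·42 ≡ 0.
  x = λ² - 7 - 7 = 0 - 14 ≡ 29; y = λ·(7 - 29) - 21 ≡ 22. → (29, 22)

(29, 22)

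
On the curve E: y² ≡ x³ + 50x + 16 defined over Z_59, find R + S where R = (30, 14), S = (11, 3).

(30, 14) + (11, 3). λ = (3 - 14)/(11 - 30) ≡ 48/40 mod 59. 40⁻¹ ≡ 31 (mod 59), so λ ≡ 13.
  x = λ² - 30 - 11 = 169 - 41 ≡ 10; y = λ·(30 - 10) - 14 ≡ 10. → (10, 10)

(10, 10)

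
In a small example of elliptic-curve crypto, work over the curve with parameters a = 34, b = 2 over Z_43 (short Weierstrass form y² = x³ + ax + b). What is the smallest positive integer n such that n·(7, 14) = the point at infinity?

3

2P: tangent at (7, 14): λ = (3·7² + 34)/(2·14) ≡ 9/28. 28⁻¹ ≡ 20 (mod 43) since 28·20 = 560 ≡ 1, so λ ≡ 9·20 ≡ 8.
  x = λ² - 7 - 7 = 64 - 14 ≡ 7; y = λ·(7 - 7) - 14 ≡ 29. → (7, 29)
3P: (7, 29) + (7, 14): same x and y₁ ≡ -y₂, so the sum is the point at infinity.
3P = the point at infinity, so the order is 3.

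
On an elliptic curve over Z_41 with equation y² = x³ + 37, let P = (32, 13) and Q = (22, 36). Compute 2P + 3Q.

(38, 16)

First 2P:
Repeated addition: build up to 2P.
2P: tangent at (32, 13): λ = (3·32² + 0)/(2·13) ≡ 38/26. 26⁻¹ ≡ 30 (mod 41) since 26·30 = 780 ≡ 1, so λ ≡ 38·30 ≡ 33.
  x = λ² - 32 - 32 = 1089 - 64 ≡ 0; y = λ·(32 - 0) - 13 ≡ 18. → (0, 18)
2P = (0, 18).
Next 3Q:
Repeated addition: build up to 3Q.
2Q: tangent at (22, 36): λ = (3·22² + 0)/(2·36) ≡ 17/31. 31⁻¹ ≡ 4 (mod 41), so λ ≡ 17·4 ≡ 27.
  x = λ² - 22 - 22 = 729 - 44 ≡ 29; y = λ·(22 - 29) - 36 ≡ 21. → (29, 21)
3Q: (29, 21) + (22, 36). λ = (36 - 21)/(22 - 29) ≡ 15/34 mod 41. 34⁻¹ ≡ 35 (mod 41) since 34·35 = 1190 ≡ 1, so λ ≡ 33.
  x = λ² - 29 - 22 = 1089 - 51 ≡ 13; y = λ·(29 - 13) - 21 ≡ 15. → (13, 15)
3Q = (13, 15).
Finally 2P + 3Q:
(0, 18) + (13, 15). λ = (15 - 18)/(13 - 0) ≡ 38/13 mod 41. 13⁻¹ ≡ 19 (mod 41), so λ ≡ 25.
  x = λ² - 0 - 13 = 625 - 13 ≡ 38; y = λ·(0 - 38) - 18 ≡ 16. → (38, 16)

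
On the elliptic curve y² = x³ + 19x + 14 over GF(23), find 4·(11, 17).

(17, 11)

Write P = (11, 17).
Repeated addition: build up to 4P.
2P: tangent at (11, 17): λ = (3·11² + 19)/(2·17) ≡ 14/11. 11⁻¹ ≡ 21 (mod 23), so λ ≡ 14·21 ≡ 18.
  x = λ² - 11 - 11 = 324 - 22 ≡ 3; y = λ·(11 - 3) - 17 ≡ 12. → (3, 12)
3P: (3, 12) + (11, 17). λ = (17 - 12)/(11 - 3) ≡ 5/8 mod 23. 8⁻¹ ≡ 3 (mod 23), so λ ≡ 15.
  x = λ² - 3 - 11 = 225 - 14 ≡ 4; y = λ·(3 - 4) - 12 ≡ 19. → (4, 19)
4P: (4, 19) + (11, 17). λ = (17 - 19)/(11 - 4) ≡ 21/7 mod 23. 7⁻¹ ≡ 10 (mod 23), so λ ≡ 3.
  x = λ² - 4 - 11 = 9 - 15 ≡ 17; y = λ·(4 - 17) - 19 ≡ 11. → (17, 11)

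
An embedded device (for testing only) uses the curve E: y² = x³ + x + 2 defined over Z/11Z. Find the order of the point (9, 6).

2P: tangent at (9, 6): λ = (3·9² + 1)/(2·6) ≡ 2/1. 1⁻¹ ≡ 1 (mod 11), so λ ≡ 2·1 ≡ 2.
  x = λ² - 9 - 9 = 4 - 18 ≡ 8; y = λ·(9 - 8) - 6 ≡ 7. → (8, 7)
3P: (8, 7) + (9, 6). λ = (6 - 7)/(9 - 8) ≡ 10/1 mod 11. 1⁻¹ ≡ 1 (mod 11), so λ ≡ 10.
  x = λ² - 8 - 9 = 100 - 17 ≡ 6; y = λ·(8 - 6) - 7 ≡ 2. → (6, 2)
4P: (6, 2) + (9, 6). λ = (6 - 2)/(9 - 6) ≡ 4/3 mod 11. 3⁻¹ ≡ 4 (mod 11) since 3·4 = 12 ≡ 1, so λ ≡ 5.
  x = λ² - 6 - 9 = 25 - 15 ≡ 10; y = λ·(6 - 10) - 2 ≡ 0. → (10, 0)
5P: (10, 0) + (9, 6). λ = (6 - 0)/(9 - 10) ≡ 6/10 mod 11. 10⁻¹ ≡ 10 (mod 11) since 10·10 = 100 ≡ 1, so λ ≡ 5.
  x = λ² - 10 - 9 = 25 - 19 ≡ 6; y = λ·(10 - 6) - 0 ≡ 9. → (6, 9)
6P: (6, 9) + (9, 6). λ = (6 - 9)/(9 - 6) ≡ 8/3 mod 11. 3⁻¹ ≡ 4 (mod 11), so λ ≡ 10.
  x = λ² - 6 - 9 = 100 - 15 ≡ 8; y = λ·(6 - 8) - 9 ≡ 4. → (8, 4)
7P: (8, 4) + (9, 6). λ = (6 - 4)/(9 - 8) ≡ 2/1 mod 11. 1⁻¹ ≡ 1 (mod 11) since 1·1 = 1 ≡ 1, so λ ≡ 2.
  x = λ² - 8 - 9 = 4 - 17 ≡ 9; y = λ·(8 - 9) - 4 ≡ 5. → (9, 5)
8P: (9, 5) + (9, 6): same x and y₁ ≡ -y₂, so the sum is 𝒪.
8P = 𝒪, so the order is 8.

8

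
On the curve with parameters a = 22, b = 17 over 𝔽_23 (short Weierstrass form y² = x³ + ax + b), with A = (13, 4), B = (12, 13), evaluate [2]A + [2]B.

First 2A:
Repeated addition: build up to 2A.
2A: tangent at (13, 4): λ = (3·13² + 22)/(2·4) ≡ 0/8. 8⁻¹ ≡ 3 (mod 23), so λ ≡ 0·3 ≡ 0.
  x = λ² - 13 - 13 = 0 - 26 ≡ 20; y = λ·(13 - 20) - 4 ≡ 19. → (20, 19)
2A = (20, 19).
Next 2B:
Repeated addition: build up to 2B.
2B: tangent at (12, 13): λ = (3·12² + 22)/(2·13) ≡ 17/3. 3⁻¹ ≡ 8 (mod 23) since 3·8 = 24 ≡ 1, so λ ≡ 17·8 ≡ 21.
  x = λ² - 12 - 12 = 441 - 24 ≡ 3; y = λ·(12 - 3) - 13 ≡ 15. → (3, 15)
2B = (3, 15).
Finally 2A + 2B:
(20, 19) + (3, 15). λ = (15 - 19)/(3 - 20) ≡ 19/6 mod 23. 6⁻¹ ≡ 4 (mod 23), so λ ≡ 7.
  x = λ² - 20 - 3 = 49 - 23 ≡ 3; y = λ·(20 - 3) - 19 ≡ 8. → (3, 8)

(3, 8)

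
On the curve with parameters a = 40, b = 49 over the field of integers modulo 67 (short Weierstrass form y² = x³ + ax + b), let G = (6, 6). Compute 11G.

Double-and-add on 11 = (1011)₂. Start with G = (6, 6) for the leading 1-bit.
double: tangent at (6, 6): λ = (3·6² + 40)/(2·6) ≡ 14/12. 12⁻¹ ≡ 28 (mod 67) since 12·28 = 336 ≡ 1, so λ ≡ 14·28 ≡ 57.
  x = λ² - 6 - 6 = 3249 - 12 ≡ 21; y = λ·(6 - 21) - 6 ≡ 10. → (21, 10)
double: tangent at (21, 10): λ = (3·21² + 40)/(2·10) ≡ 23/20. 20⁻¹ ≡ 57 (mod 67) since 20·57 = 1140 ≡ 1, so λ ≡ 23·57 ≡ 38.
  x = λ² - 21 - 21 = 1444 - 42 ≡ 62; y = λ·(21 - 62) - 10 ≡ 40. → (62, 40)
add G: (62, 40) + (6, 6). λ = (6 - 40)/(6 - 62) ≡ 33/11 mod 67. 11⁻¹ ≡ 61 (mod 67), so λ ≡ 3.
  x = λ² - 62 - 6 = 9 - 68 ≡ 8; y = λ·(62 - 8) - 40 ≡ 55. → (8, 55)
double: tangent at (8, 55): λ = (3·8² + 40)/(2·55) ≡ 31/43. 43⁻¹ ≡ 53 (mod 67), so λ ≡ 31·53 ≡ 35.
  x = λ² - 8 - 8 = 1225 - 16 ≡ 3; y = λ·(8 - 3) - 55 ≡ 53. → (3, 53)
add G: (3, 53) + (6, 6). λ = (6 - 53)/(6 - 3) ≡ 20/3 mod 67. 3⁻¹ ≡ 45 (mod 67) since 3·45 = 135 ≡ 1, so λ ≡ 29.
  x = λ² - 3 - 6 = 841 - 9 ≡ 28; y = λ·(3 - 28) - 53 ≡ 26. → (28, 26)

(28, 26)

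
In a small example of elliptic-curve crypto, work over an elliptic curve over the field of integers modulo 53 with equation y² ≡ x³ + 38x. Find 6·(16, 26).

(17, 43)

Write Q = (16, 26).
Repeated addition: build up to 6Q.
2Q: tangent at (16, 26): λ = (3·16² + 38)/(2·26) ≡ 11/52. 52⁻¹ ≡ 52 (mod 53), so λ ≡ 11·52 ≡ 42.
  x = λ² - 16 - 16 = 1764 - 32 ≡ 36; y = λ·(16 - 36) - 26 ≡ 35. → (36, 35)
3Q: (36, 35) + (16, 26). λ = (26 - 35)/(16 - 36) ≡ 44/33 mod 53. 33⁻¹ ≡ 45 (mod 53) since 33·45 = 1485 ≡ 1, so λ ≡ 19.
  x = λ² - 36 - 16 = 361 - 52 ≡ 44; y = λ·(36 - 44) - 35 ≡ 25. → (44, 25)
4Q: (44, 25) + (16, 26). λ = (26 - 25)/(16 - 44) ≡ 1/25 mod 53. 25⁻¹ ≡ 17 (mod 53) since 25·17 = 425 ≡ 1, so λ ≡ 17.
  x = λ² - 44 - 16 = 289 - 60 ≡ 17; y = λ·(44 - 17) - 25 ≡ 10. → (17, 10)
5Q: (17, 10) + (16, 26). λ = (26 - 10)/(16 - 17) ≡ 16/52 mod 53. 52⁻¹ ≡ 52 (mod 53) since 52·52 = 2704 ≡ 1, so λ ≡ 37.
  x = λ² - 17 - 16 = 1369 - 33 ≡ 11; y = λ·(17 - 11) - 10 ≡ 0. → (11, 0)
6Q: (11, 0) + (16, 26). λ = (26 - 0)/(16 - 11) ≡ 26/5 mod 53. 5⁻¹ ≡ 32 (mod 53), so λ ≡ 37.
  x = λ² - 11 - 16 = 1369 - 27 ≡ 17; y = λ·(11 - 17) - 0 ≡ 43. → (17, 43)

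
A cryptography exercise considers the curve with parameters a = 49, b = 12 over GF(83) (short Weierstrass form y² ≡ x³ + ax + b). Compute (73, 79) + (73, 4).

O

The two points share x = 73 and their y-coordinates satisfy 79 + 4 ≡ 0 (mod 83), so they are inverses. Their sum is 𝒪.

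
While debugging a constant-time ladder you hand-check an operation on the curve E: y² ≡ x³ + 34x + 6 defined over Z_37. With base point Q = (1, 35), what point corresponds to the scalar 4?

Double-and-add on 4 = (100)₂. Start with Q = (1, 35) for the leading 1-bit.
double: tangent at (1, 35): λ = (3·1² + 34)/(2·35) ≡ 0/33. 33⁻¹ ≡ 9 (mod 37) since 33·9 = 297 ≡ 1, so λ ≡ 0·9 ≡ 0.
  x = λ² - 1 - 1 = 0 - 2 ≡ 35; y = λ·(1 - 35) - 35 ≡ 2. → (35, 2)
double: tangent at (35, 2): λ = (3·35² + 34)/(2·2) ≡ 9/4. 4⁻¹ ≡ 28 (mod 37) since 4·28 = 112 ≡ 1, so λ ≡ 9·28 ≡ 30.
  x = λ² - 35 - 35 = 900 - 70 ≡ 16; y = λ·(35 - 16) - 2 ≡ 13. → (16, 13)

(16, 13)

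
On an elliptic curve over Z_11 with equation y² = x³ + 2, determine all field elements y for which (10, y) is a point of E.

x³ + 0x + 2 = 1002 ≡ 1 (mod 11).
Square roots of 1 mod 11: 1 and 10 (since 1² = 1 ≡ 1).

1, 10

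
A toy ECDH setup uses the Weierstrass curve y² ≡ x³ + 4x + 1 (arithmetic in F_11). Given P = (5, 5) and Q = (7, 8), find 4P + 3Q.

(5, 6)

First 4P:
Repeated addition: build up to 4P.
2P: tangent at (5, 5): λ = (3·5² + 4)/(2·5) ≡ 2/10. 10⁻¹ ≡ 10 (mod 11), so λ ≡ 2·10 ≡ 9.
  x = λ² - 5 - 5 = 81 - 10 ≡ 5; y = λ·(5 - 5) - 5 ≡ 6. → (5, 6)
3P: (5, 6) + (5, 5): same x and y₁ ≡ -y₂, so the sum is O.
4P: O + (5, 5) = (5, 5) (identity).
4P = (5, 5).
Next 3Q:
Repeated addition: build up to 3Q.
2Q: tangent at (7, 8): λ = (3·7² + 4)/(2·8) ≡ 8/5. 5⁻¹ ≡ 9 (mod 11), so λ ≡ 8·9 ≡ 6.
  x = λ² - 7 - 7 = 36 - 14 ≡ 0; y = λ·(7 - 0) - 8 ≡ 1. → (0, 1)
3Q: (0, 1) + (7, 8). λ = (8 - 1)/(7 - 0) ≡ 7/7 mod 11. 7⁻¹ ≡ 8 (mod 11) since 7·8 = 56 ≡ 1, so λ ≡ 1.
  x = λ² - 0 - 7 = 1 - 7 ≡ 5; y = λ·(0 - 5) - 1 ≡ 5. → (5, 5)
3Q = (5, 5).
Finally 4P + 3Q:
tangent at (5, 5): λ = (3·5² + 4)/(2·5) ≡ 2/10. 10⁻¹ ≡ 10 (mod 11), so λ ≡ 2·10 ≡ 9.
  x = λ² - 5 - 5 = 81 - 10 ≡ 5; y = λ·(5 - 5) - 5 ≡ 6. → (5, 6)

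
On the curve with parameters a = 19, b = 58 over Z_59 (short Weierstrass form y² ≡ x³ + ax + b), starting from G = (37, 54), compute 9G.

(45, 36)

Double-and-add on 9 = (1001)₂. Start with G = (37, 54) for the leading 1-bit.
double: tangent at (37, 54): λ = (3·37² + 19)/(2·54) ≡ 55/49. 49⁻¹ ≡ 53 (mod 59) since 49·53 = 2597 ≡ 1, so λ ≡ 55·53 ≡ 24.
  x = λ² - 37 - 37 = 576 - 74 ≡ 30; y = λ·(37 - 30) - 54 ≡ 55. → (30, 55)
double: tangent at (30, 55): λ = (3·30² + 19)/(2·55) ≡ 5/51. 51⁻¹ ≡ 22 (mod 59), so λ ≡ 5·22 ≡ 51.
  x = λ² - 30 - 30 = 2601 - 60 ≡ 4; y = λ·(30 - 4) - 55 ≡ 32. → (4, 32)
double: tangent at (4, 32): λ = (3·4² + 19)/(2·32) ≡ 8/5. 5⁻¹ ≡ 12 (mod 59), so λ ≡ 8·12 ≡ 37.
  x = λ² - 4 - 4 = 1369 - 8 ≡ 4; y = λ·(4 - 4) - 32 ≡ 27. → (4, 27)
add G: (4, 27) + (37, 54). λ = (54 - 27)/(37 - 4) ≡ 27/33 mod 59. 33⁻¹ ≡ 34 (mod 59) since 33·34 = 1122 ≡ 1, so λ ≡ 33.
  x = λ² - 4 - 37 = 1089 - 41 ≡ 45; y = λ·(4 - 45) - 27 ≡ 36. → (45, 36)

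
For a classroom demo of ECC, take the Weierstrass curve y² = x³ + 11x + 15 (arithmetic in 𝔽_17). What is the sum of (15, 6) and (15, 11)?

O

The two points share x = 15 and their y-coordinates satisfy 6 + 11 ≡ 0 (mod 17), so they are inverses. Their sum is 𝒪.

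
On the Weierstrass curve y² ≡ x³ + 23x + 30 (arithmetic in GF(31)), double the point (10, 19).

(29, 21)

tangent at (10, 19): λ = (3·10² + 23)/(2·19) ≡ 13/7. 7⁻¹ ≡ 9 (mod 31), so λ ≡ 13·9 ≡ 24.
  x = λ² - 10 - 10 = 576 - 20 ≡ 29; y = λ·(10 - 29) - 19 ≡ 21. → (29, 21)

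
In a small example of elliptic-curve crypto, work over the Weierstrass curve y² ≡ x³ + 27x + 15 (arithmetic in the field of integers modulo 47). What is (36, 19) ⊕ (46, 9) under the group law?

(36, 19) + (46, 9). λ = (9 - 19)/(46 - 36) ≡ 37/10 mod 47. 10⁻¹ ≡ 33 (mod 47) since 10·33 = 330 ≡ 1, so λ ≡ 46.
  x = λ² - 36 - 46 = 2116 - 82 ≡ 13; y = λ·(36 - 13) - 19 ≡ 5. → (13, 5)

(13, 5)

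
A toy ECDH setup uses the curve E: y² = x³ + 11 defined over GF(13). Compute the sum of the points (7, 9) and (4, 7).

(7, 9) + (4, 7). λ = (7 - 9)/(4 - 7) ≡ 11/10 mod 13. 10⁻¹ ≡ 4 (mod 13), so λ ≡ 5.
  x = λ² - 7 - 4 = 25 - 11 ≡ 1; y = λ·(7 - 1) - 9 ≡ 8. → (1, 8)

(1, 8)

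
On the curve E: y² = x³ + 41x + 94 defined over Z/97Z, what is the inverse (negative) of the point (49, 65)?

(49, 32)

-(49, 65) = (49, -65 mod 97) = (49, 32).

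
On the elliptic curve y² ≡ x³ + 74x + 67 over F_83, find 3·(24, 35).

Write G = (24, 35).
Repeated addition: build up to 3G.
2G: tangent at (24, 35): λ = (3·24² + 74)/(2·35) ≡ 59/70. 70⁻¹ ≡ 51 (mod 83), so λ ≡ 59·51 ≡ 21.
  x = λ² - 24 - 24 = 441 - 48 ≡ 61; y = λ·(24 - 61) - 35 ≡ 18. → (61, 18)
3G: (61, 18) + (24, 35). λ = (35 - 18)/(24 - 61) ≡ 17/46 mod 83. 46⁻¹ ≡ 74 (mod 83) since 46·74 = 3404 ≡ 1, so λ ≡ 13.
  x = λ² - 61 - 24 = 169 - 85 ≡ 1; y = λ·(61 - 1) - 18 ≡ 15. → (1, 15)

(1, 15)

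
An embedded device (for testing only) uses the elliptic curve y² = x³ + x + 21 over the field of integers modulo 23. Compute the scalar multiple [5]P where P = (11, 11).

(12, 17)

Double-and-add on 5 = (101)₂. Start with P = (11, 11) for the leading 1-bit.
double: tangent at (11, 11): λ = (3·11² + 1)/(2·11) ≡ 19/22. 22⁻¹ ≡ 22 (mod 23), so λ ≡ 19·22 ≡ 4.
  x = λ² - 11 - 11 = 16 - 22 ≡ 17; y = λ·(11 - 17) - 11 ≡ 11. → (17, 11)
double: tangent at (17, 11): λ = (3·17² + 1)/(2·11) ≡ 17/22. 22⁻¹ ≡ 22 (mod 23) since 22·22 = 484 ≡ 1, so λ ≡ 17·22 ≡ 6.
  x = λ² - 17 - 17 = 36 - 34 ≡ 2; y = λ·(17 - 2) - 11 ≡ 10. → (2, 10)
add P: (2, 10) + (11, 11). λ = (11 - 10)/(11 - 2) ≡ 1/9 mod 23. 9⁻¹ ≡ 18 (mod 23) since 9·18 = 162 ≡ 1, so λ ≡ 18.
  x = λ² - 2 - 11 = 324 - 13 ≡ 12; y = λ·(2 - 12) - 10 ≡ 17. → (12, 17)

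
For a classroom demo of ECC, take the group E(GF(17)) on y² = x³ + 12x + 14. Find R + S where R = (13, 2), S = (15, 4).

(13, 2) + (15, 4). λ = (4 - 2)/(15 - 13) ≡ 2/2 mod 17. 2⁻¹ ≡ 9 (mod 17) since 2·9 = 18 ≡ 1, so λ ≡ 1.
  x = λ² - 13 - 15 = 1 - 28 ≡ 7; y = λ·(13 - 7) - 2 ≡ 4. → (7, 4)

(7, 4)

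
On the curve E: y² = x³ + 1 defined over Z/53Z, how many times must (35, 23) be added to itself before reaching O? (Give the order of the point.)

2P: tangent at (35, 23): λ = (3·35² + 0)/(2·23) ≡ 18/46. 46⁻¹ ≡ 15 (mod 53) since 46·15 = 690 ≡ 1, so λ ≡ 18·15 ≡ 5.
  x = λ² - 35 - 35 = 25 - 70 ≡ 8; y = λ·(35 - 8) - 23 ≡ 6. → (8, 6)
3P: (8, 6) + (35, 23). λ = (23 - 6)/(35 - 8) ≡ 17/27 mod 53. 27⁻¹ ≡ 2 (mod 53) since 27·2 = 54 ≡ 1, so λ ≡ 34.
  x = λ² - 8 - 35 = 1156 - 43 ≡ 0; y = λ·(8 - 0) - 6 ≡ 1. → (0, 1)
4P: (0, 1) + (35, 23). λ = (23 - 1)/(35 - 0) ≡ 22/35 mod 53. 35⁻¹ ≡ 50 (mod 53), so λ ≡ 40.
  x = λ² - 0 - 35 = 1600 - 35 ≡ 28; y = λ·(0 - 28) - 1 ≡ 45. → (28, 45)
5P: (28, 45) + (35, 23). λ = (23 - 45)/(35 - 28) ≡ 31/7 mod 53. 7⁻¹ ≡ 38 (mod 53), so λ ≡ 12.
  x = λ² - 28 - 35 = 144 - 63 ≡ 28; y = λ·(28 - 28) - 45 ≡ 8. → (28, 8)
6P: (28, 8) + (35, 23). λ = (23 - 8)/(35 - 28) ≡ 15/7 mod 53. 7⁻¹ ≡ 38 (mod 53) since 7·38 = 266 ≡ 1, so λ ≡ 40.
  x = λ² - 28 - 35 = 1600 - 63 ≡ 0; y = λ·(28 - 0) - 8 ≡ 52. → (0, 52)
7P: (0, 52) + (35, 23). λ = (23 - 52)/(35 - 0) ≡ 24/35 mod 53. 35⁻¹ ≡ 50 (mod 53), so λ ≡ 34.
  x = λ² - 0 - 35 = 1156 - 35 ≡ 8; y = λ·(0 - 8) - 52 ≡ 47. → (8, 47)
8P: (8, 47) + (35, 23). λ = (23 - 47)/(35 - 8) ≡ 29/27 mod 53. 27⁻¹ ≡ 2 (mod 53), so λ ≡ 5.
  x = λ² - 8 - 35 = 25 - 43 ≡ 35; y = λ·(8 - 35) - 47 ≡ 30. → (35, 30)
9P: (35, 30) + (35, 23): same x and y₁ ≡ -y₂, so the sum is O.
9P = O, so the order is 9.

9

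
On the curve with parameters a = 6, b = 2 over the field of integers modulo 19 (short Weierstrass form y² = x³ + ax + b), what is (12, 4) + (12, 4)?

(6, 11)

tangent at (12, 4): λ = (3·12² + 6)/(2·4) ≡ 1/8. 8⁻¹ ≡ 12 (mod 19), so λ ≡ 1·12 ≡ 12.
  x = λ² - 12 - 12 = 144 - 24 ≡ 6; y = λ·(12 - 6) - 4 ≡ 11. → (6, 11)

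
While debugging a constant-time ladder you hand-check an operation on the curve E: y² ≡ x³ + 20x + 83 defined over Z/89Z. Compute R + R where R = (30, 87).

(74, 18)

tangent at (30, 87): λ = (3·30² + 20)/(2·87) ≡ 50/85. 85⁻¹ ≡ 22 (mod 89) since 85·22 = 1870 ≡ 1, so λ ≡ 50·22 ≡ 32.
  x = λ² - 30 - 30 = 1024 - 60 ≡ 74; y = λ·(30 - 74) - 87 ≡ 18. → (74, 18)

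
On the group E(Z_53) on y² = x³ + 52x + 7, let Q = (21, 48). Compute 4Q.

(40, 7)

Double-and-add on 4 = (100)₂. Start with Q = (21, 48) for the leading 1-bit.
double: tangent at (21, 48): λ = (3·21² + 52)/(2·48) ≡ 50/43. 43⁻¹ ≡ 37 (mod 53), so λ ≡ 50·37 ≡ 48.
  x = λ² - 21 - 21 = 2304 - 42 ≡ 36; y = λ·(21 - 36) - 48 ≡ 27. → (36, 27)
double: tangent at (36, 27): λ = (3·36² + 52)/(2·27) ≡ 18/1. 1⁻¹ ≡ 1 (mod 53) since 1·1 = 1 ≡ 1, so λ ≡ 18·1 ≡ 18.
  x = λ² - 36 - 36 = 324 - 72 ≡ 40; y = λ·(36 - 40) - 27 ≡ 7. → (40, 7)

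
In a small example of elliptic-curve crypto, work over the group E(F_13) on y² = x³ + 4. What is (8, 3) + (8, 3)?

tangent at (8, 3): λ = (3·8² + 0)/(2·3) ≡ 10/6. 6⁻¹ ≡ 11 (mod 13) since 6·11 = 66 ≡ 1, so λ ≡ 10·11 ≡ 6.
  x = λ² - 8 - 8 = 36 - 16 ≡ 7; y = λ·(8 - 7) - 3 ≡ 3. → (7, 3)

(7, 3)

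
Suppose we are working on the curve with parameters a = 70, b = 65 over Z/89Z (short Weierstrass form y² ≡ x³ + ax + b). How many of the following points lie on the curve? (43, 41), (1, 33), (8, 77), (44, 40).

1

(43, 41): 41² ≡ 79, rhs ≡ 79 → on.
(1, 33): 33² ≡ 21, rhs ≡ 47 → off.
(8, 77): 77² ≡ 55, rhs ≡ 69 → off.
(44, 40): 40² ≡ 87, rhs ≡ 41 → off.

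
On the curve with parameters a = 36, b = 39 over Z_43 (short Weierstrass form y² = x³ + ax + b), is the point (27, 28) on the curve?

y² = 28² ≡ 10; x³ + 36x + 39 = 20694 ≡ 11 (mod 43). 10 ≠ 11.

no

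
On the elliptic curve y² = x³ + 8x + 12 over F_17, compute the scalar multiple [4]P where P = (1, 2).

Repeated addition: build up to 4P.
2P: tangent at (1, 2): λ = (3·1² + 8)/(2·2) ≡ 11/4. 4⁻¹ ≡ 13 (mod 17), so λ ≡ 11·13 ≡ 7.
  x = λ² - 1 - 1 = 49 - 2 ≡ 13; y = λ·(1 - 13) - 2 ≡ 16. → (13, 16)
3P: (13, 16) + (1, 2). λ = (2 - 16)/(1 - 13) ≡ 3/5 mod 17. 5⁻¹ ≡ 7 (mod 17) since 5·7 = 35 ≡ 1, so λ ≡ 4.
  x = λ² - 13 - 1 = 16 - 14 ≡ 2; y = λ·(13 - 2) - 16 ≡ 11. → (2, 11)
4P: (2, 11) + (1, 2). λ = (2 - 11)/(1 - 2) ≡ 8/16 mod 17. 16⁻¹ ≡ 16 (mod 17), so λ ≡ 9.
  x = λ² - 2 - 1 = 81 - 3 ≡ 10; y = λ·(2 - 10) - 11 ≡ 2. → (10, 2)

(10, 2)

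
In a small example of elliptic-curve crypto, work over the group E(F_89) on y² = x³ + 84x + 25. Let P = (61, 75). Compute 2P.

tangent at (61, 75): λ = (3·61² + 84)/(2·75) ≡ 33/61. 61⁻¹ ≡ 54 (mod 89), so λ ≡ 33·54 ≡ 2.
  x = λ² - 61 - 61 = 4 - 122 ≡ 60; y = λ·(61 - 60) - 75 ≡ 16. → (60, 16)

(60, 16)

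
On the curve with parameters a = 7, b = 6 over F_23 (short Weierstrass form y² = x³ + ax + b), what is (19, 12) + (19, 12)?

(20, 2)

tangent at (19, 12): λ = (3·19² + 7)/(2·12) ≡ 9/1. 1⁻¹ ≡ 1 (mod 23), so λ ≡ 9·1 ≡ 9.
  x = λ² - 19 - 19 = 81 - 38 ≡ 20; y = λ·(19 - 20) - 12 ≡ 2. → (20, 2)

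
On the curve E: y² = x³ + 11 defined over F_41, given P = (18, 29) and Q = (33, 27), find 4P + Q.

First 4P:
Repeated addition: build up to 4P.
2P: tangent at (18, 29): λ = (3·18² + 0)/(2·29) ≡ 29/17. 17⁻¹ ≡ 29 (mod 41) since 17·29 = 493 ≡ 1, so λ ≡ 29·29 ≡ 21.
  x = λ² - 18 - 18 = 441 - 36 ≡ 36; y = λ·(18 - 36) - 29 ≡ 3. → (36, 3)
3P: (36, 3) + (18, 29). λ = (29 - 3)/(18 - 36) ≡ 26/23 mod 41. 23⁻¹ ≡ 25 (mod 41), so λ ≡ 35.
  x = λ² - 36 - 18 = 1225 - 54 ≡ 23; y = λ·(36 - 23) - 3 ≡ 1. → (23, 1)
4P: (23, 1) + (18, 29). λ = (29 - 1)/(18 - 23) ≡ 28/36 mod 41. 36⁻¹ ≡ 8 (mod 41), so λ ≡ 19.
  x = λ² - 23 - 18 = 361 - 41 ≡ 33; y = λ·(23 - 33) - 1 ≡ 14. → (33, 14)
4P = (33, 14).
Finally 4P + Q:
(33, 14) + (33, 27): same x and y₁ ≡ -y₂, so the sum is O.

O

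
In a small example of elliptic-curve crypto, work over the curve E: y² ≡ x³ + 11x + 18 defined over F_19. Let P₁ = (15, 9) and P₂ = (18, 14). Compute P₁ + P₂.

(15, 9) + (18, 14). λ = (14 - 9)/(18 - 15) ≡ 5/3 mod 19. 3⁻¹ ≡ 13 (mod 19) since 3·13 = 39 ≡ 1, so λ ≡ 8.
  x = λ² - 15 - 18 = 64 - 33 ≡ 12; y = λ·(15 - 12) - 9 ≡ 15. → (12, 15)

(12, 15)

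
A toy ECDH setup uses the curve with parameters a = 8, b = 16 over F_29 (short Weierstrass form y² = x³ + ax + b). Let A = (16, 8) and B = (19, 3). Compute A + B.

(0, 4)

(16, 8) + (19, 3). λ = (3 - 8)/(19 - 16) ≡ 24/3 mod 29. 3⁻¹ ≡ 10 (mod 29), so λ ≡ 8.
  x = λ² - 16 - 19 = 64 - 35 ≡ 0; y = λ·(16 - 0) - 8 ≡ 4. → (0, 4)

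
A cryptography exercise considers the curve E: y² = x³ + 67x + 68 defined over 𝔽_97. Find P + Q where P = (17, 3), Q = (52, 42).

(10, 63)

(17, 3) + (52, 42). λ = (42 - 3)/(52 - 17) ≡ 39/35 mod 97. 35⁻¹ ≡ 61 (mod 97) since 35·61 = 2135 ≡ 1, so λ ≡ 51.
  x = λ² - 17 - 52 = 2601 - 69 ≡ 10; y = λ·(17 - 10) - 3 ≡ 63. → (10, 63)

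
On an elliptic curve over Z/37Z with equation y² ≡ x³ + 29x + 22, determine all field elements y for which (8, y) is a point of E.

x³ + 29x + 22 = 766 ≡ 26 (mod 37).
Square roots of 26 mod 37: 10 and 27 (since 10² = 100 ≡ 26).

10, 27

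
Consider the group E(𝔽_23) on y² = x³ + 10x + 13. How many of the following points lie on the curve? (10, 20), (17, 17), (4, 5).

3

(10, 20): 20² ≡ 9, rhs ≡ 9 → on.
(17, 17): 17² ≡ 13, rhs ≡ 13 → on.
(4, 5): 5² ≡ 2, rhs ≡ 2 → on.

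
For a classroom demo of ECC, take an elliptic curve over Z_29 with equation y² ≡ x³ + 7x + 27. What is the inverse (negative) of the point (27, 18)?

(27, 11)

-(27, 18) = (27, -18 mod 29) = (27, 11).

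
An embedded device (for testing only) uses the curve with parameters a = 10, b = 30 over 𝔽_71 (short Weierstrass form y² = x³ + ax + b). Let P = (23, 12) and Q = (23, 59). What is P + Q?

The two points share x = 23 and their y-coordinates satisfy 12 + 59 ≡ 0 (mod 71), so they are inverses. Their sum is O.

O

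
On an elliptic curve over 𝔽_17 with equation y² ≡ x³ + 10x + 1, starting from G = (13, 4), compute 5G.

Double-and-add on 5 = (101)₂. Start with G = (13, 4) for the leading 1-bit.
double: tangent at (13, 4): λ = (3·13² + 10)/(2·4) ≡ 7/8. 8⁻¹ ≡ 15 (mod 17) since 8·15 = 120 ≡ 1, so λ ≡ 7·15 ≡ 3.
  x = λ² - 13 - 13 = 9 - 26 ≡ 0; y = λ·(13 - 0) - 4 ≡ 1. → (0, 1)
double: tangent at (0, 1): λ = (3·0² + 10)/(2·1) ≡ 10/2. 2⁻¹ ≡ 9 (mod 17) since 2·9 = 18 ≡ 1, so λ ≡ 10·9 ≡ 5.
  x = λ² - 0 - 0 = 25 - 0 ≡ 8; y = λ·(0 - 8) - 1 ≡ 10. → (8, 10)
add G: (8, 10) + (13, 4). λ = (4 - 10)/(13 - 8) ≡ 11/5 mod 17. 5⁻¹ ≡ 7 (mod 17), so λ ≡ 9.
  x = λ² - 8 - 13 = 81 - 21 ≡ 9; y = λ·(8 - 9) - 10 ≡ 15. → (9, 15)

(9, 15)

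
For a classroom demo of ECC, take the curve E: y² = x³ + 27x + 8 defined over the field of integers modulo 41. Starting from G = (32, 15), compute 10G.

(21, 23)

Repeated addition: build up to 10G.
2G: tangent at (32, 15): λ = (3·32² + 27)/(2·15) ≡ 24/30. 30⁻¹ ≡ 26 (mod 41), so λ ≡ 24·26 ≡ 9.
  x = λ² - 32 - 32 = 81 - 64 ≡ 17; y = λ·(32 - 17) - 15 ≡ 38. → (17, 38)
3G: (17, 38) + (32, 15). λ = (15 - 38)/(32 - 17) ≡ 18/15 mod 41. 15⁻¹ ≡ 11 (mod 41), so λ ≡ 34.
  x = λ² - 17 - 32 = 1156 - 49 ≡ 0; y = λ·(17 - 0) - 38 ≡ 7. → (0, 7)
4G: (0, 7) + (32, 15). λ = (15 - 7)/(32 - 0) ≡ 8/32 mod 41. 32⁻¹ ≡ 9 (mod 41), so λ ≡ 31.
  x = λ² - 0 - 32 = 961 - 32 ≡ 27; y = λ·(0 - 27) - 7 ≡ 17. → (27, 17)
5G: (27, 17) + (32, 15). λ = (15 - 17)/(32 - 27) ≡ 39/5 mod 41. 5⁻¹ ≡ 33 (mod 41) since 5·33 = 165 ≡ 1, so λ ≡ 16.
  x = λ² - 27 - 32 = 256 - 59 ≡ 33; y = λ·(27 - 33) - 17 ≡ 10. → (33, 10)
6G: (33, 10) + (32, 15). λ = (15 - 10)/(32 - 33) ≡ 5/40 mod 41. 40⁻¹ ≡ 40 (mod 41) since 40·40 = 1600 ≡ 1, so λ ≡ 36.
  x = λ² - 33 - 32 = 1296 - 65 ≡ 1; y = λ·(33 - 1) - 10 ≡ 35. → (1, 35)
7G: (1, 35) + (32, 15). λ = (15 - 35)/(32 - 1) ≡ 21/31 mod 41. 31⁻¹ ≡ 4 (mod 41), so λ ≡ 2.
  x = λ² - 1 - 32 = 4 - 33 ≡ 12; y = λ·(1 - 12) - 35 ≡ 25. → (12, 25)
8G: (12, 25) + (32, 15). λ = (15 - 25)/(32 - 12) ≡ 31/20 mod 41. 20⁻¹ ≡ 39 (mod 41), so λ ≡ 20.
  x = λ² - 12 - 32 = 400 - 44 ≡ 28; y = λ·(12 - 28) - 25 ≡ 24. → (28, 24)
9G: (28, 24) + (32, 15). λ = (15 - 24)/(32 - 28) ≡ 32/4 mod 41. 4⁻¹ ≡ 31 (mod 41), so λ ≡ 8.
  x = λ² - 28 - 32 = 64 - 60 ≡ 4; y = λ·(28 - 4) - 24 ≡ 4. → (4, 4)
10G: (4, 4) + (32, 15). λ = (15 - 4)/(32 - 4) ≡ 11/28 mod 41. 28⁻¹ ≡ 22 (mod 41), so λ ≡ 37.
  x = λ² - 4 - 32 = 1369 - 36 ≡ 21; y = λ·(4 - 21) - 4 ≡ 23. → (21, 23)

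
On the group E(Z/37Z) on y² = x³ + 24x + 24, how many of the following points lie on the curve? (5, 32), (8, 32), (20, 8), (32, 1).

2

(5, 32): 32² ≡ 25, rhs ≡ 10 → off.
(8, 32): 32² ≡ 25, rhs ≡ 25 → on.
(20, 8): 8² ≡ 27, rhs ≡ 31 → off.
(32, 1): 1² ≡ 1, rhs ≡ 1 → on.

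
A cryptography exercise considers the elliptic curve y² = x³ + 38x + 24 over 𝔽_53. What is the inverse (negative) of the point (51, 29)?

-(51, 29) = (51, -29 mod 53) = (51, 24).

(51, 24)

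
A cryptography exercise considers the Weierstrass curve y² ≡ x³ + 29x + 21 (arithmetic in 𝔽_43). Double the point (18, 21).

tangent at (18, 21): λ = (3·18² + 29)/(2·21) ≡ 12/42. 42⁻¹ ≡ 42 (mod 43) since 42·42 = 1764 ≡ 1, so λ ≡ 12·42 ≡ 31.
  x = λ² - 18 - 18 = 961 - 36 ≡ 22; y = λ·(18 - 22) - 21 ≡ 27. → (22, 27)

(22, 27)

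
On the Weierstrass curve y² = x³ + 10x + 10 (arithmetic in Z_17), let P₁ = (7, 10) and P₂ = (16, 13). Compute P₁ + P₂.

(13, 5)

(7, 10) + (16, 13). λ = (13 - 10)/(16 - 7) ≡ 3/9 mod 17. 9⁻¹ ≡ 2 (mod 17) since 9·2 = 18 ≡ 1, so λ ≡ 6.
  x = λ² - 7 - 16 = 36 - 23 ≡ 13; y = λ·(7 - 13) - 10 ≡ 5. → (13, 5)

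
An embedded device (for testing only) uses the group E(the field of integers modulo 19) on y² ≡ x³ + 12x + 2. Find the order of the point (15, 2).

2P: tangent at (15, 2): λ = (3·15² + 12)/(2·2) ≡ 3/4. 4⁻¹ ≡ 5 (mod 19) since 4·5 = 20 ≡ 1, so λ ≡ 3·5 ≡ 15.
  x = λ² - 15 - 15 = 225 - 30 ≡ 5; y = λ·(15 - 5) - 2 ≡ 15. → (5, 15)
3P: (5, 15) + (15, 2). λ = (2 - 15)/(15 - 5) ≡ 6/10 mod 19. 10⁻¹ ≡ 2 (mod 19), so λ ≡ 12.
  x = λ² - 5 - 15 = 144 - 20 ≡ 10; y = λ·(5 - 10) - 15 ≡ 1. → (10, 1)
4P: (10, 1) + (15, 2). λ = (2 - 1)/(15 - 10) ≡ 1/5 mod 19. 5⁻¹ ≡ 4 (mod 19) since 5·4 = 20 ≡ 1, so λ ≡ 4.
  x = λ² - 10 - 15 = 16 - 25 ≡ 10; y = λ·(10 - 10) - 1 ≡ 18. → (10, 18)
5P: (10, 18) + (15, 2). λ = (2 - 18)/(15 - 10) ≡ 3/5 mod 19. 5⁻¹ ≡ 4 (mod 19) since 5·4 = 20 ≡ 1, so λ ≡ 12.
  x = λ² - 10 - 15 = 144 - 25 ≡ 5; y = λ·(10 - 5) - 18 ≡ 4. → (5, 4)
6P: (5, 4) + (15, 2). λ = (2 - 4)/(15 - 5) ≡ 17/10 mod 19. 10⁻¹ ≡ 2 (mod 19), so λ ≡ 15.
  x = λ² - 5 - 15 = 225 - 20 ≡ 15; y = λ·(5 - 15) - 4 ≡ 17. → (15, 17)
7P: (15, 17) + (15, 2): same x and y₁ ≡ -y₂, so the sum is 𝒪.
7P = 𝒪, so the order is 7.

7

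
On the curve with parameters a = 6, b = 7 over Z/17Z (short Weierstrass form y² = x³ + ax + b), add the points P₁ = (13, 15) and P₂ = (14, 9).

(13, 15) + (14, 9). λ = (9 - 15)/(14 - 13) ≡ 11/1 mod 17. 1⁻¹ ≡ 1 (mod 17), so λ ≡ 11.
  x = λ² - 13 - 14 = 121 - 27 ≡ 9; y = λ·(13 - 9) - 15 ≡ 12. → (9, 12)

(9, 12)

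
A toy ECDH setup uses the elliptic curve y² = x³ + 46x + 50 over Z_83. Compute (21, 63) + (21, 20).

O

The two points share x = 21 and their y-coordinates satisfy 63 + 20 ≡ 0 (mod 83), so they are inverses. Their sum is ∞.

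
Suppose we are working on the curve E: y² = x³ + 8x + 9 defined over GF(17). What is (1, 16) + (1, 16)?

tangent at (1, 16): λ = (3·1² + 8)/(2·16) ≡ 11/15. 15⁻¹ ≡ 8 (mod 17), so λ ≡ 11·8 ≡ 3.
  x = λ² - 1 - 1 = 9 - 2 ≡ 7; y = λ·(1 - 7) - 16 ≡ 0. → (7, 0)

(7, 0)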